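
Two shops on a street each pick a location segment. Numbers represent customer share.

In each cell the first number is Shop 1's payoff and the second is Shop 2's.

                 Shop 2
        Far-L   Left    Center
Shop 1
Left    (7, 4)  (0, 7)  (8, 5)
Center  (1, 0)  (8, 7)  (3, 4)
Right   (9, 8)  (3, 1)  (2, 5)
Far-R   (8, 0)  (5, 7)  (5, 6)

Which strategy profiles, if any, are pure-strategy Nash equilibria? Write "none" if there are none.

(Left, Far-L): Shop 1 can switch to Right (7 → 9). Not NE.
(Left, Left): Shop 1 can switch to Center (0 → 8). Not NE.
(Left, Center): Shop 2 can switch to Left (5 → 7). Not NE.
(Center, Far-L): Shop 1 can switch to Left (1 → 7). Not NE.
(Center, Left): Shop 1 gets 8, best alternative 5; Shop 2 gets 7, best alternative 4. No profitable deviation — NE.
(Center, Center): Shop 1 can switch to Left (3 → 8). Not NE.
(Right, Far-L): Shop 1 gets 9, best alternative 8; Shop 2 gets 8, best alternative 5. No profitable deviation — NE.
(Right, Left): Shop 1 can switch to Center (3 → 8). Not NE.
(Right, Center): Shop 1 can switch to Left (2 → 8). Not NE.
(Far-R, Far-L): Shop 1 can switch to Right (8 → 9). Not NE.
(The remaining 2 profiles each have a profitable deviation by the same check.)

The pure Nash equilibria are (Center, Left), (Right, Far-L).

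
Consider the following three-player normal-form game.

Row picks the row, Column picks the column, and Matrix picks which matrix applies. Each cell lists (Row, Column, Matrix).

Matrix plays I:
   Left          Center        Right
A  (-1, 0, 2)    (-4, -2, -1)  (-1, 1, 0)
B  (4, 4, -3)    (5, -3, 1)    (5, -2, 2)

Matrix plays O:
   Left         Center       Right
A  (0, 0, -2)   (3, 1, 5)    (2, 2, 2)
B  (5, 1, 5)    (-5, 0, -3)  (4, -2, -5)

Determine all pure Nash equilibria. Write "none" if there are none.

Row against (Left, I): payoffs -1, 4 → best response B.
Row against (Left, O): payoffs 0, 5 → best response B.
Row against (Center, I): payoffs -4, 5 → best response B.
Row against (Center, O): payoffs 3, -5 → best response A.
Row against (Right, I): payoffs -1, 5 → best response B.
Row against (Right, O): payoffs 2, 4 → best response B.
Column against (A, I): payoffs 0, -2, 1 → best response Right.
Column against (A, O): payoffs 0, 1, 2 → best response Right.
Column against (B, I): payoffs 4, -3, -2 → best response Left.
Column against (B, O): payoffs 1, 0, -2 → best response Left.
Matrix against (A, Left): payoffs 2, -2 → best response I.
Matrix against (A, Center): payoffs -1, 5 → best response O.
Matrix against (A, Right): payoffs 0, 2 → best response O.
Matrix against (B, Left): payoffs -3, 5 → best response O.
Matrix against (B, Center): payoffs 1, -3 → best response I.
Matrix against (B, Right): payoffs 2, -5 → best response I.
Mutual best responses: (B, Left, O).

The unique pure-strategy Nash equilibrium is (B, Left, O).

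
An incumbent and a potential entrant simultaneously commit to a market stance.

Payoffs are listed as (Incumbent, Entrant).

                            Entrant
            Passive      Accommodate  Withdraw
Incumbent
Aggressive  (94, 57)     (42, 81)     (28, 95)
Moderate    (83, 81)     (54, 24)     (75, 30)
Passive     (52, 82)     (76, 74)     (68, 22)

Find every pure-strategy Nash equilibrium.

For each player, find the best response to each opponent profile; mutual best responses are the pure NE.
Incumbent against Passive: payoffs 94, 83, 52 → best response Aggressive.
Incumbent against Accommodate: payoffs 42, 54, 76 → best response Passive.
Incumbent against Withdraw: payoffs 28, 75, 68 → best response Moderate.
Entrant against Aggressive: payoffs 57, 81, 95 → best response Withdraw.
Entrant against Moderate: payoffs 81, 24, 30 → best response Passive.
Entrant against Passive: payoffs 82, 74, 22 → best response Passive.
No profile is a mutual best response for all players.

This game has no pure Nash equilibrium.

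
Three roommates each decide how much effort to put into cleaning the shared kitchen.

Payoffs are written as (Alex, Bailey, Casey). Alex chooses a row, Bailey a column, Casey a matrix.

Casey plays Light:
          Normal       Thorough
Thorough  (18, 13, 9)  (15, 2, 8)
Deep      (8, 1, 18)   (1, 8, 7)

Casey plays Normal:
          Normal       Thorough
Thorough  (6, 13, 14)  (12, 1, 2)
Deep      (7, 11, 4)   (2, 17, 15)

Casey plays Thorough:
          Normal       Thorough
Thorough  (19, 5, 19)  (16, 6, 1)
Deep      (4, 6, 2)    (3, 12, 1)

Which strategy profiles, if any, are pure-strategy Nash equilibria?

none

Alex against (Normal, Light): payoffs 18, 8 → best response Thorough.
Alex against (Normal, Normal): payoffs 6, 7 → best response Deep.
Alex against (Normal, Thorough): payoffs 19, 4 → best response Thorough.
Alex against (Thorough, Light): payoffs 15, 1 → best response Thorough.
Alex against (Thorough, Normal): payoffs 12, 2 → best response Thorough.
Alex against (Thorough, Thorough): payoffs 16, 3 → best response Thorough.
Bailey against (Thorough, Light): payoffs 13, 2 → best response Normal.
Bailey against (Thorough, Normal): payoffs 13, 1 → best response Normal.
Bailey against (Thorough, Thorough): payoffs 5, 6 → best response Thorough.
Bailey against (Deep, Light): payoffs 1, 8 → best response Thorough.
Bailey against (Deep, Normal): payoffs 11, 17 → best response Thorough.
Bailey against (Deep, Thorough): payoffs 6, 12 → best response Thorough.
Casey against (Thorough, Normal): payoffs 9, 14, 19 → best response Thorough.
Casey against (Thorough, Thorough): payoffs 8, 2, 1 → best response Light.
Casey against (Deep, Normal): payoffs 18, 4, 2 → best response Light.
Casey against (Deep, Thorough): payoffs 7, 15, 1 → best response Normal.
No profile is a mutual best response for all players.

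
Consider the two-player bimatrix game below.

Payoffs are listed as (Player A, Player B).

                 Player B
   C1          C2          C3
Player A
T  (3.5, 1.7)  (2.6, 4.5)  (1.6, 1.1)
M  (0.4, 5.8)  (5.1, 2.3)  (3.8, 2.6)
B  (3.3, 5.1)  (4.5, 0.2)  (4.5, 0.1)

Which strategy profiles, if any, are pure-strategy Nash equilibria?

For each player, find the best response to each opponent profile; mutual best responses are the pure NE.
Player A against C1: payoffs 3.5, 0.4, 3.3 → best response T.
Player A against C2: payoffs 2.6, 5.1, 4.5 → best response M.
Player A against C3: payoffs 1.6, 3.8, 4.5 → best response B.
Player B against T: payoffs 1.7, 4.5, 1.1 → best response C2.
Player B against M: payoffs 5.8, 2.3, 2.6 → best response C1.
Player B against B: payoffs 5.1, 0.2, 0.1 → best response C1.
No profile is a mutual best response for all players.

There is no pure-strategy Nash equilibrium.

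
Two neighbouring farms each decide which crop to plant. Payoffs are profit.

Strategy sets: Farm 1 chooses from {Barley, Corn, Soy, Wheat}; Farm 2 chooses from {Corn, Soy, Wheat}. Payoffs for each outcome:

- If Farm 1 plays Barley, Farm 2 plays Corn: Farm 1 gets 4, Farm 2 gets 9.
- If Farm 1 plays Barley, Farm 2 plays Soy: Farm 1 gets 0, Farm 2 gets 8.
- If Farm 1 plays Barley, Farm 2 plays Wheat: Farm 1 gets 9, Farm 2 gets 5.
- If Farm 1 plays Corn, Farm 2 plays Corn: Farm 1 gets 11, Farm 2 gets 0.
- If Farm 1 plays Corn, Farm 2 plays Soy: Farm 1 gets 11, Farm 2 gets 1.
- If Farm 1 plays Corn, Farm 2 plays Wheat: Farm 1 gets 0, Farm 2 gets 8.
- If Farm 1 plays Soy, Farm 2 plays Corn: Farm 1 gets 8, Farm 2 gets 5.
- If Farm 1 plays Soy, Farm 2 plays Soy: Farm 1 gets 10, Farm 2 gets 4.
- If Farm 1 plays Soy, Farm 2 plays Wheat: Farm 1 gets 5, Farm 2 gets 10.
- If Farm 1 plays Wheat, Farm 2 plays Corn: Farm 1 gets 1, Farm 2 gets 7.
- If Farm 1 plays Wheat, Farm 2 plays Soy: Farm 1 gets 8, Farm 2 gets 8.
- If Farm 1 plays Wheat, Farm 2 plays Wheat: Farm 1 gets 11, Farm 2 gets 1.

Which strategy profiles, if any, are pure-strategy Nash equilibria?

This game has no pure Nash equilibrium.

Mark each player's best response to every combination of opponents' strategies; a profile where every player is best-responding is a pure Nash equilibrium.
Farm 1 against Corn: payoffs 4, 11, 8, 1 → best response Corn.
Farm 1 against Soy: payoffs 0, 11, 10, 8 → best response Corn.
Farm 1 against Wheat: payoffs 9, 0, 5, 11 → best response Wheat.
Farm 2 against Barley: payoffs 9, 8, 5 → best response Corn.
Farm 2 against Corn: payoffs 0, 1, 8 → best response Wheat.
Farm 2 against Soy: payoffs 5, 4, 10 → best response Wheat.
Farm 2 against Wheat: payoffs 7, 8, 1 → best response Soy.
No profile is a mutual best response for all players.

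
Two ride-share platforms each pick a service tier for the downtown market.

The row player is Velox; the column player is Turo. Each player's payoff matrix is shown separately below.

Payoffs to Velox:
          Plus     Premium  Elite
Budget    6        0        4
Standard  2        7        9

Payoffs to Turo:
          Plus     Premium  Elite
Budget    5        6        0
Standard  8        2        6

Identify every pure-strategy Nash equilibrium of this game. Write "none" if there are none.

none

Mark each player's best response to every combination of opponents' strategies; a profile where every player is best-responding is a pure Nash equilibrium.
Velox against Plus: payoffs 6, 2 → best response Budget.
Velox against Premium: payoffs 0, 7 → best response Standard.
Velox against Elite: payoffs 4, 9 → best response Standard.
Turo against Budget: payoffs 5, 6, 0 → best response Premium.
Turo against Standard: payoffs 8, 2, 6 → best response Plus.
No profile is a mutual best response for all players.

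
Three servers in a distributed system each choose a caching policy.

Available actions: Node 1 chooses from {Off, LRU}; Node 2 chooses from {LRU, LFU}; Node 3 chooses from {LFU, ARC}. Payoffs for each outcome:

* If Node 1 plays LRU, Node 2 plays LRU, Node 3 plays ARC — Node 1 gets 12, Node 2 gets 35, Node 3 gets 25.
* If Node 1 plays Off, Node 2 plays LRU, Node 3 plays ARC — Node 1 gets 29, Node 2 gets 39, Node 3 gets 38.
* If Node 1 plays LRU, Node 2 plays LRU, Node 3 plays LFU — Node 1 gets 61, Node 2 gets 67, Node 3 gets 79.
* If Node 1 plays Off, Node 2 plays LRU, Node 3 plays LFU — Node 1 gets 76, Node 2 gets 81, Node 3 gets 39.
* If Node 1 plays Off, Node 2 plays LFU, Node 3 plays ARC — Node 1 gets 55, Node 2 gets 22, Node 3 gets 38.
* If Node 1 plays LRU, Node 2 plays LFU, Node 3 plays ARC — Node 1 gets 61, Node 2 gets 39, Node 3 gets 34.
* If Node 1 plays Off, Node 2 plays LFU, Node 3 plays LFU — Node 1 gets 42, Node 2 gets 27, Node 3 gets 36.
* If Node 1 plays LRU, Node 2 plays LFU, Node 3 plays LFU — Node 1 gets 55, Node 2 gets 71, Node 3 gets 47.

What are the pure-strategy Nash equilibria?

Check each profile: it is a Nash equilibrium iff no player can strictly gain by switching unilaterally.
(Off, LRU, LFU): Node 1 gets 76, best alternative 61; Node 2 gets 81, best alternative 27; Node 3 gets 39, best alternative 38. No profitable deviation — NE.
(Off, LRU, ARC): Node 3 can switch to LFU (38 → 39). Not NE.
(Off, LFU, LFU): Node 1 can switch to LRU (42 → 55). Not NE.
(Off, LFU, ARC): Node 1 can switch to LRU (55 → 61). Not NE.
(LRU, LRU, LFU): Node 1 can switch to Off (61 → 76). Not NE.
(LRU, LRU, ARC): Node 1 can switch to Off (12 → 29). Not NE.
(LRU, LFU, LFU): Node 1 gets 55, best alternative 42; Node 2 gets 71, best alternative 67; Node 3 gets 47, best alternative 34. No profitable deviation — NE.
(LRU, LFU, ARC): Node 3 can switch to LFU (34 → 47). Not NE.

The pure Nash equilibria are (Off, LRU, LFU) and (LRU, LFU, LFU).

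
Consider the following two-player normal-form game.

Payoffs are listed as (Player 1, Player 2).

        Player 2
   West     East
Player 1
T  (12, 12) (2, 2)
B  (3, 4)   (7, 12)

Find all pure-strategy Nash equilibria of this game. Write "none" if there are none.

(T, West); (B, East)

Check each profile: it is a Nash equilibrium iff no player can strictly gain by switching unilaterally.
(T, West): Player 1 gets 12, best alternative 3; Player 2 gets 12, best alternative 2. No profitable deviation — NE.
(T, East): Player 1 can switch to B (2 → 7). Not NE.
(B, West): Player 1 can switch to T (3 → 12). Not NE.
(B, East): Player 1 gets 7, best alternative 2; Player 2 gets 12, best alternative 4. No profitable deviation — NE.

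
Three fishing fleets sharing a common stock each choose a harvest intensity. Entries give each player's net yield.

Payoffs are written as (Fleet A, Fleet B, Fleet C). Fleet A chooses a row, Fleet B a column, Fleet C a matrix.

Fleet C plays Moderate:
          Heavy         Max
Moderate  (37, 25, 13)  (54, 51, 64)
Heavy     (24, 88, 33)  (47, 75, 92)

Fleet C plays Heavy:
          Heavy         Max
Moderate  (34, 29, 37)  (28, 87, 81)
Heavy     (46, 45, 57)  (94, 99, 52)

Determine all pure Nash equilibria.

(Moderate, Heavy, Moderate): Fleet B can switch to Max (25 → 51). Not NE.
(Moderate, Heavy, Heavy): Fleet A can switch to Heavy (34 → 46). Not NE.
(Moderate, Max, Moderate): Fleet C can switch to Heavy (64 → 81). Not NE.
(Moderate, Max, Heavy): Fleet A can switch to Heavy (28 → 94). Not NE.
(Heavy, Heavy, Moderate): Fleet A can switch to Moderate (24 → 37). Not NE.
(Heavy, Heavy, Heavy): Fleet B can switch to Max (45 → 99). Not NE.
(Heavy, Max, Moderate): Fleet A can switch to Moderate (47 → 54). Not NE.
(Heavy, Max, Heavy): Fleet C can switch to Moderate (52 → 92). Not NE.

none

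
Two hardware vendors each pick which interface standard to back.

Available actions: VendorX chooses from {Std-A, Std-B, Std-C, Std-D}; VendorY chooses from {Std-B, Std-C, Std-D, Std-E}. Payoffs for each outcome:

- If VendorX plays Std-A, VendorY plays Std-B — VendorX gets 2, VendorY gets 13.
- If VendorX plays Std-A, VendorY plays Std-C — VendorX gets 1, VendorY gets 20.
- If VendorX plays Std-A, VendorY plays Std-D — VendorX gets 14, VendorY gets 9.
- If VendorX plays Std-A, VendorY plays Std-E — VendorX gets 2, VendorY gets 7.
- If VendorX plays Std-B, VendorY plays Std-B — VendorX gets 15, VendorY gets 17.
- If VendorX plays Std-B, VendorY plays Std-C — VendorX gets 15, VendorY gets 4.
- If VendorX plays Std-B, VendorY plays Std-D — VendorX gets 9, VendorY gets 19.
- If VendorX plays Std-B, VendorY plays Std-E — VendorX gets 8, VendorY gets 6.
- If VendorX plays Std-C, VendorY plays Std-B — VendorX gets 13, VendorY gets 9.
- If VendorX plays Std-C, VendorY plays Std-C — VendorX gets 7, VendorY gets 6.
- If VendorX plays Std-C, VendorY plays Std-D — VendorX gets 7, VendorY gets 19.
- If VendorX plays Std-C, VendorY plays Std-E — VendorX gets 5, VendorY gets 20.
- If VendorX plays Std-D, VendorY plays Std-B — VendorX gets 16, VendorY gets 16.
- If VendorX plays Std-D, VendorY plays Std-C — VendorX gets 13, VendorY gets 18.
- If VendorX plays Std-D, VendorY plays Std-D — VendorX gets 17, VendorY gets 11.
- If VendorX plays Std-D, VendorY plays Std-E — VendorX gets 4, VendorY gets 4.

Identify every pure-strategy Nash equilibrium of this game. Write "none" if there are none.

VendorX against Std-B: payoffs 2, 15, 13, 16 → best response Std-D.
VendorX against Std-C: payoffs 1, 15, 7, 13 → best response Std-B.
VendorX against Std-D: payoffs 14, 9, 7, 17 → best response Std-D.
VendorX against Std-E: payoffs 2, 8, 5, 4 → best response Std-B.
VendorY against Std-A: payoffs 13, 20, 9, 7 → best response Std-C.
VendorY against Std-B: payoffs 17, 4, 19, 6 → best response Std-D.
VendorY against Std-C: payoffs 9, 6, 19, 20 → best response Std-E.
VendorY against Std-D: payoffs 16, 18, 11, 4 → best response Std-C.
No profile is a mutual best response for all players.

none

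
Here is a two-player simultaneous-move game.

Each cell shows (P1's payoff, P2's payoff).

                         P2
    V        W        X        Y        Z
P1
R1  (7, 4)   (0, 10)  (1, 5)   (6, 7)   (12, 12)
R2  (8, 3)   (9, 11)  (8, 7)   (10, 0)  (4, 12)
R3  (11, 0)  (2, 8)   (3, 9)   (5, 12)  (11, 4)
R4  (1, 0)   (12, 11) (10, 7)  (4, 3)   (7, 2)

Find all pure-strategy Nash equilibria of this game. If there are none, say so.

Pure-strategy Nash equilibria: (R1, Z) and (R4, W)

P1 against V: payoffs 7, 8, 11, 1 → best response R3.
P1 against W: payoffs 0, 9, 2, 12 → best response R4.
P1 against X: payoffs 1, 8, 3, 10 → best response R4.
P1 against Y: payoffs 6, 10, 5, 4 → best response R2.
P1 against Z: payoffs 12, 4, 11, 7 → best response R1.
P2 against R1: payoffs 4, 10, 5, 7, 12 → best response Z.
P2 against R2: payoffs 3, 11, 7, 0, 12 → best response Z.
P2 against R3: payoffs 0, 8, 9, 12, 4 → best response Y.
P2 against R4: payoffs 0, 11, 7, 3, 2 → best response W.
Mutual best responses: (R1, Z); (R4, W).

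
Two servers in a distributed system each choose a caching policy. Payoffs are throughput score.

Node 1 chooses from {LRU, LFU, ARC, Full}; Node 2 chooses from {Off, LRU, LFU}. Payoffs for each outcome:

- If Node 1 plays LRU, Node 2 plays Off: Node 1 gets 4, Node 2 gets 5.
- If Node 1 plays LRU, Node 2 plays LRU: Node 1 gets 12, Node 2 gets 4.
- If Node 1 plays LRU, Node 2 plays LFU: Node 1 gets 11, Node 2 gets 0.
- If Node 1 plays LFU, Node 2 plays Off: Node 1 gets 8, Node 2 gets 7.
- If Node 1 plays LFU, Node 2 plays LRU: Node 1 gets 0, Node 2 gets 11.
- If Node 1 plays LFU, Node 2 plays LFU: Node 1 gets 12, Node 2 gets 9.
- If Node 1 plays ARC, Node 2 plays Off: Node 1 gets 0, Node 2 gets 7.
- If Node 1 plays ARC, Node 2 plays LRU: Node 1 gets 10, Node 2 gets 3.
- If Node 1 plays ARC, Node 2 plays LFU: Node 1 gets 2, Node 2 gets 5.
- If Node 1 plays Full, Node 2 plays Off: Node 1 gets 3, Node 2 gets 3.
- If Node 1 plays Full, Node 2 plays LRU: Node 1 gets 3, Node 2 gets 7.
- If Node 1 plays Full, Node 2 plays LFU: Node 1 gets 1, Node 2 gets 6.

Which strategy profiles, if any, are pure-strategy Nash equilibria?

Mark each player's best response to every combination of opponents' strategies; a profile where every player is best-responding is a pure Nash equilibrium.
Node 1 against Off: payoffs 4, 8, 0, 3 → best response LFU.
Node 1 against LRU: payoffs 12, 0, 10, 3 → best response LRU.
Node 1 against LFU: payoffs 11, 12, 2, 1 → best response LFU.
Node 2 against LRU: payoffs 5, 4, 0 → best response Off.
Node 2 against LFU: payoffs 7, 11, 9 → best response LRU.
Node 2 against ARC: payoffs 7, 3, 5 → best response Off.
Node 2 against Full: payoffs 3, 7, 6 → best response LRU.
No profile is a mutual best response for all players.

This game has no pure Nash equilibrium.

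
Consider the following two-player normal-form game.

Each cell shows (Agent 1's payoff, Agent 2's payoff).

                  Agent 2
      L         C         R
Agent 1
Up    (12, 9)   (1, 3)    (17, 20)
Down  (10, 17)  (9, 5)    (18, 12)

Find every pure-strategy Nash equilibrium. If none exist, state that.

This game has no pure Nash equilibrium.

For each player, find the best response to each opponent profile; mutual best responses are the pure NE.
Agent 1 against L: payoffs 12, 10 → best response Up.
Agent 1 against C: payoffs 1, 9 → best response Down.
Agent 1 against R: payoffs 17, 18 → best response Down.
Agent 2 against Up: payoffs 9, 3, 20 → best response R.
Agent 2 against Down: payoffs 17, 5, 12 → best response L.
No profile is a mutual best response for all players.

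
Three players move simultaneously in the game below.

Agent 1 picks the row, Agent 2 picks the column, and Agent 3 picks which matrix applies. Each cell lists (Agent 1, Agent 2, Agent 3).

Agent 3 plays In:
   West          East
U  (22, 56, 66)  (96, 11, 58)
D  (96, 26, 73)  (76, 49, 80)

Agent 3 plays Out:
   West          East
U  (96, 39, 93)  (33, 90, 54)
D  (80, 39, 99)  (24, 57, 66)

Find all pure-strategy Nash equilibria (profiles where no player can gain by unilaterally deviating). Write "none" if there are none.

No pure-strategy Nash equilibrium.

Check each profile: it is a Nash equilibrium iff no player can strictly gain by switching unilaterally.
(U, West, In): Agent 1 can switch to D (22 → 96). Not NE.
(U, West, Out): Agent 2 can switch to East (39 → 90). Not NE.
(U, East, In): Agent 2 can switch to West (11 → 56). Not NE.
(U, East, Out): Agent 3 can switch to In (54 → 58). Not NE.
(D, West, In): Agent 2 can switch to East (26 → 49). Not NE.
(D, West, Out): Agent 1 can switch to U (80 → 96). Not NE.
(D, East, In): Agent 1 can switch to U (76 → 96). Not NE.
(D, East, Out): Agent 1 can switch to U (24 → 33). Not NE.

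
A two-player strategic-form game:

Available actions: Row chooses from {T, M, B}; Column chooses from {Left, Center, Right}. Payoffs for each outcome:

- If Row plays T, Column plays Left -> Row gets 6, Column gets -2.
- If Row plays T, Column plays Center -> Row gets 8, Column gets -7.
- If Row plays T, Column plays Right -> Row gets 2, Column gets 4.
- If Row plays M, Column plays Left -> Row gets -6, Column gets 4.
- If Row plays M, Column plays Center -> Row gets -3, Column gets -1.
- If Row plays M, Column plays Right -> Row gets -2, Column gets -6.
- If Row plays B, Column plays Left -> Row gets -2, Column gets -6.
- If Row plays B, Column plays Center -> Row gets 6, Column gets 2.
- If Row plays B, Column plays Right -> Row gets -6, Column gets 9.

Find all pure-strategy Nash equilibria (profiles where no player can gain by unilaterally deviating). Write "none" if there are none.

The unique pure-strategy Nash equilibrium is (T, Right).

(T, Left): Column can switch to Right (-2 → 4). Not NE.
(T, Center): Column can switch to Left (-7 → -2). Not NE.
(T, Right): Row gets 2, best alternative -2; Column gets 4, best alternative -2. No profitable deviation — NE.
(M, Left): Row can switch to T (-6 → 6). Not NE.
(M, Center): Row can switch to T (-3 → 8). Not NE.
(M, Right): Row can switch to T (-2 → 2). Not NE.
(B, Left): Row can switch to T (-2 → 6). Not NE.
(B, Center): Row can switch to T (6 → 8). Not NE.
(B, Right): Row can switch to T (-6 → 2). Not NE.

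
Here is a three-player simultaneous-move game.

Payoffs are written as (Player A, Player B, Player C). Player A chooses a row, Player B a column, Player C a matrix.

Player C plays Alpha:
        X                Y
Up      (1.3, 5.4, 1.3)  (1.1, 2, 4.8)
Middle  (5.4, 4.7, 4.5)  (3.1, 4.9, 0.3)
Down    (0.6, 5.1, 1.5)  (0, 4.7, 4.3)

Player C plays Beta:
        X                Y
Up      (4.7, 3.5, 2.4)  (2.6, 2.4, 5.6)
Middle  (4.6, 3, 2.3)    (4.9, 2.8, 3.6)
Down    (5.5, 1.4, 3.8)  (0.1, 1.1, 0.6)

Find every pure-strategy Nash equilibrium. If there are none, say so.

The unique pure-strategy Nash equilibrium is (Down, X, Beta).

Mark each player's best response to every combination of opponents' strategies; a profile where every player is best-responding is a pure Nash equilibrium.
Player A against (X, Alpha): payoffs 1.3, 5.4, 0.6 → best response Middle.
Player A against (X, Beta): payoffs 4.7, 4.6, 5.5 → best response Down.
Player A against (Y, Alpha): payoffs 1.1, 3.1, 0 → best response Middle.
Player A against (Y, Beta): payoffs 2.6, 4.9, 0.1 → best response Middle.
Player B against (Up, Alpha): payoffs 5.4, 2 → best response X.
Player B against (Up, Beta): payoffs 3.5, 2.4 → best response X.
Player B against (Middle, Alpha): payoffs 4.7, 4.9 → best response Y.
Player B against (Middle, Beta): payoffs 3, 2.8 → best response X.
Player B against (Down, Alpha): payoffs 5.1, 4.7 → best response X.
Player B against (Down, Beta): payoffs 1.4, 1.1 → best response X.
Player C against (Up, X): payoffs 1.3, 2.4 → best response Beta.
Player C against (Up, Y): payoffs 4.8, 5.6 → best response Beta.
Player C against (Middle, X): payoffs 4.5, 2.3 → best response Alpha.
Player C against (Middle, Y): payoffs 0.3, 3.6 → best response Beta.
Player C against (Down, X): payoffs 1.5, 3.8 → best response Beta.
Player C against (Down, Y): payoffs 4.3, 0.6 → best response Alpha.
Mutual best responses: (Down, X, Beta).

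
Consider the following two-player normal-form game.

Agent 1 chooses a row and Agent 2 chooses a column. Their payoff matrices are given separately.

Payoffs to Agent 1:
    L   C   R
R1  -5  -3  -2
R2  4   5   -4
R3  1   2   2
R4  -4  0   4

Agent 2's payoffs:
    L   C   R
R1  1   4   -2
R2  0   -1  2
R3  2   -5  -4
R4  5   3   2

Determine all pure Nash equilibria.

(R1, L): Agent 1 can switch to R2 (-5 → 4). Not NE.
(R1, C): Agent 1 can switch to R2 (-3 → 5). Not NE.
(R1, R): Agent 1 can switch to R3 (-2 → 2). Not NE.
(R2, L): Agent 2 can switch to R (0 → 2). Not NE.
(R2, C): Agent 2 can switch to L (-1 → 0). Not NE.
(R2, R): Agent 1 can switch to R1 (-4 → -2). Not NE.
(R3, L): Agent 1 can switch to R2 (1 → 4). Not NE.
(R3, C): Agent 1 can switch to R2 (2 → 5). Not NE.
(R3, R): Agent 1 can switch to R4 (2 → 4). Not NE.
(R4, L): Agent 1 can switch to R2 (-4 → 4). Not NE.
(The remaining 2 profiles each have a profitable deviation by the same check.)

No pure-strategy Nash equilibrium.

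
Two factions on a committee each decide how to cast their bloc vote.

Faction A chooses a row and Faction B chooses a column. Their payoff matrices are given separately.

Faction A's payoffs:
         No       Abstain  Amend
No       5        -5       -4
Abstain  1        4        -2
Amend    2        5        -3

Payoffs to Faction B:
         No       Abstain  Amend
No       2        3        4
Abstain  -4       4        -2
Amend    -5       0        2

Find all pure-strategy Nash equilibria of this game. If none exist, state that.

(No, No): Faction B can switch to Abstain (2 → 3). Not NE.
(No, Abstain): Faction A can switch to Abstain (-5 → 4). Not NE.
(No, Amend): Faction A can switch to Abstain (-4 → -2). Not NE.
(Abstain, No): Faction A can switch to No (1 → 5). Not NE.
(Abstain, Abstain): Faction A can switch to Amend (4 → 5). Not NE.
(Abstain, Amend): Faction B can switch to Abstain (-2 → 4). Not NE.
(Amend, No): Faction A can switch to No (2 → 5). Not NE.
(Amend, Abstain): Faction B can switch to Amend (0 → 2). Not NE.
(The remaining 1 profile has a profitable deviation by the same check.)

No pure-strategy Nash equilibrium.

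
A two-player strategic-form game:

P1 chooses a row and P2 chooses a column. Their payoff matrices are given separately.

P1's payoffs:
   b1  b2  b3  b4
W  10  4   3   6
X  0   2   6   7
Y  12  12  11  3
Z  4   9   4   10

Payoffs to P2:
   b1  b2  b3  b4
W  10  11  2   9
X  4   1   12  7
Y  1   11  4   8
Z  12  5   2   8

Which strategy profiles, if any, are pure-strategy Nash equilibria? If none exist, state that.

(W, b1): P1 can switch to Y (10 → 12). Not NE.
(W, b2): P1 can switch to Y (4 → 12). Not NE.
(W, b3): P1 can switch to X (3 → 6). Not NE.
(W, b4): P1 can switch to X (6 → 7). Not NE.
(X, b1): P1 can switch to W (0 → 10). Not NE.
(X, b2): P1 can switch to W (2 → 4). Not NE.
(Y, b2): P1 gets 12, best alternative 9; P2 gets 11, best alternative 8. No profitable deviation — NE.
(The remaining 9 profiles each have a profitable deviation by the same check.)

(Y, b2)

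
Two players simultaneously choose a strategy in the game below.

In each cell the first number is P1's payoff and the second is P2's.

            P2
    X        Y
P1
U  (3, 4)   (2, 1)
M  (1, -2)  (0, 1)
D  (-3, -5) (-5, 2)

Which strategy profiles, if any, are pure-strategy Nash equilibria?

Check each profile: it is a Nash equilibrium iff no player can strictly gain by switching unilaterally.
(U, X): P1 gets 3, best alternative 1; P2 gets 4, best alternative 1. No profitable deviation — NE.
(U, Y): P2 can switch to X (1 → 4). Not NE.
(M, X): P1 can switch to U (1 → 3). Not NE.
(M, Y): P1 can switch to U (0 → 2). Not NE.
(D, X): P1 can switch to U (-3 → 3). Not NE.
(D, Y): P1 can switch to U (-5 → 2). Not NE.

(U, X)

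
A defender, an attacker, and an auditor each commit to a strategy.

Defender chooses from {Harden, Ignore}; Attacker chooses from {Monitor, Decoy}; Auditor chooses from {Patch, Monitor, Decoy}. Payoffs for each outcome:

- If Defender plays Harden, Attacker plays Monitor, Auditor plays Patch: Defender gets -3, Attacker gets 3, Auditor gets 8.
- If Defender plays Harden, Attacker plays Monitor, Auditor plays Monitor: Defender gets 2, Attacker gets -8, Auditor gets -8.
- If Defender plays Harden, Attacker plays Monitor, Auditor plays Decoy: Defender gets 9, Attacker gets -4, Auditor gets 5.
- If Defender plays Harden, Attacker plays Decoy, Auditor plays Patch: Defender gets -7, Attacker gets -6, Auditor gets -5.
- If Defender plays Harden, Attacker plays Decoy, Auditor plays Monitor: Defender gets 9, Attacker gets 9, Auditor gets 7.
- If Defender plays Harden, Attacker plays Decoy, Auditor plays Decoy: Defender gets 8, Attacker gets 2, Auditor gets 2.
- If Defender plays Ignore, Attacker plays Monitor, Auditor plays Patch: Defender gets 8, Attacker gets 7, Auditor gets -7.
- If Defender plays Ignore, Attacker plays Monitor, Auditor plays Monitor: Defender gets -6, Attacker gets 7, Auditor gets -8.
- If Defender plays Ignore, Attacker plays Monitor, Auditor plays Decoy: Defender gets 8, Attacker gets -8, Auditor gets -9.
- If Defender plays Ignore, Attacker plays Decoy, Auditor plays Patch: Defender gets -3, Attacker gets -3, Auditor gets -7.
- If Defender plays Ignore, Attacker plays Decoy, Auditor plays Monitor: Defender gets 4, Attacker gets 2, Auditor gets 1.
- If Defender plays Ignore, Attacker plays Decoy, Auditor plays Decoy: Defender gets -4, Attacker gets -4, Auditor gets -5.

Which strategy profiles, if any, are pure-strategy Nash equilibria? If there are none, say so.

Defender against (Monitor, Patch): payoffs -3, 8 → best response Ignore.
Defender against (Monitor, Monitor): payoffs 2, -6 → best response Harden.
Defender against (Monitor, Decoy): payoffs 9, 8 → best response Harden.
Defender against (Decoy, Patch): payoffs -7, -3 → best response Ignore.
Defender against (Decoy, Monitor): payoffs 9, 4 → best response Harden.
Defender against (Decoy, Decoy): payoffs 8, -4 → best response Harden.
Attacker against (Harden, Patch): payoffs 3, -6 → best response Monitor.
Attacker against (Harden, Monitor): payoffs -8, 9 → best response Decoy.
Attacker against (Harden, Decoy): payoffs -4, 2 → best response Decoy.
Attacker against (Ignore, Patch): payoffs 7, -3 → best response Monitor.
Attacker against (Ignore, Monitor): payoffs 7, 2 → best response Monitor.
Attacker against (Ignore, Decoy): payoffs -8, -4 → best response Decoy.
Auditor against (Harden, Monitor): payoffs 8, -8, 5 → best response Patch.
Auditor against (Harden, Decoy): payoffs -5, 7, 2 → best response Monitor.
Auditor against (Ignore, Monitor): payoffs -7, -8, -9 → best response Patch.
Auditor against (Ignore, Decoy): payoffs -7, 1, -5 → best response Monitor.
Mutual best responses: (Harden, Decoy, Monitor); (Ignore, Monitor, Patch).

(Harden, Decoy, Monitor); (Ignore, Monitor, Patch)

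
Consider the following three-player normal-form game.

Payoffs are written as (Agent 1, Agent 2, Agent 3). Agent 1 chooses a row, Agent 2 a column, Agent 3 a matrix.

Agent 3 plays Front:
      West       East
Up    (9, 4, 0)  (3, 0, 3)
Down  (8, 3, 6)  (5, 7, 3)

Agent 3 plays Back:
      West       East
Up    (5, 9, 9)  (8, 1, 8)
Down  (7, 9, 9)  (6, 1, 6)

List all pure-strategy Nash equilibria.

The unique pure-strategy Nash equilibrium is (Down, West, Back).

Agent 1 against (West, Front): payoffs 9, 8 → best response Up.
Agent 1 against (West, Back): payoffs 5, 7 → best response Down.
Agent 1 against (East, Front): payoffs 3, 5 → best response Down.
Agent 1 against (East, Back): payoffs 8, 6 → best response Up.
Agent 2 against (Up, Front): payoffs 4, 0 → best response West.
Agent 2 against (Up, Back): payoffs 9, 1 → best response West.
Agent 2 against (Down, Front): payoffs 3, 7 → best response East.
Agent 2 against (Down, Back): payoffs 9, 1 → best response West.
Agent 3 against (Up, West): payoffs 0, 9 → best response Back.
Agent 3 against (Up, East): payoffs 3, 8 → best response Back.
Agent 3 against (Down, West): payoffs 6, 9 → best response Back.
Agent 3 against (Down, East): payoffs 3, 6 → best response Back.
Mutual best responses: (Down, West, Back).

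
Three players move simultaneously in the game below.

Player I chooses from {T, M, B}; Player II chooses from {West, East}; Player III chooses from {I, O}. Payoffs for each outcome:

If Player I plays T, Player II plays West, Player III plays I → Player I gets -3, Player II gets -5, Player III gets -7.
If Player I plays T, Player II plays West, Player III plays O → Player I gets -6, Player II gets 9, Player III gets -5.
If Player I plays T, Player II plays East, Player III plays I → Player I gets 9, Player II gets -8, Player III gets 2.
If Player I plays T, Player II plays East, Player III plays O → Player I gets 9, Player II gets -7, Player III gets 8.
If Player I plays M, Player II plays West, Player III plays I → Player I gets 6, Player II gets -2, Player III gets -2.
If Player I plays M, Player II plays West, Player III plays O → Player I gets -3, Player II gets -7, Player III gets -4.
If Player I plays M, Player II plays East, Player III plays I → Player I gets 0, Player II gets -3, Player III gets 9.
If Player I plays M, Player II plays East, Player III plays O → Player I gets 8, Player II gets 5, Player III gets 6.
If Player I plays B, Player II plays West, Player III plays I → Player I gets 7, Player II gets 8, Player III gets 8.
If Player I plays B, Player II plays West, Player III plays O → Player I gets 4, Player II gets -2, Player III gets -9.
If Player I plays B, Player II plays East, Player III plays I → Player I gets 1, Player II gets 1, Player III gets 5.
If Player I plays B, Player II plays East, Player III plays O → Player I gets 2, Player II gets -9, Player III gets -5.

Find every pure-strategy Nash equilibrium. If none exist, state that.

Player I against (West, I): payoffs -3, 6, 7 → best response B.
Player I against (West, O): payoffs -6, -3, 4 → best response B.
Player I against (East, I): payoffs 9, 0, 1 → best response T.
Player I against (East, O): payoffs 9, 8, 2 → best response T.
Player II against (T, I): payoffs -5, -8 → best response West.
Player II against (T, O): payoffs 9, -7 → best response West.
Player II against (M, I): payoffs -2, -3 → best response West.
Player II against (M, O): payoffs -7, 5 → best response East.
Player II against (B, I): payoffs 8, 1 → best response West.
Player II against (B, O): payoffs -2, -9 → best response West.
Player III against (T, West): payoffs -7, -5 → best response O.
Player III against (T, East): payoffs 2, 8 → best response O.
Player III against (M, West): payoffs -2, -4 → best response I.
Player III against (M, East): payoffs 9, 6 → best response I.
Player III against (B, West): payoffs 8, -9 → best response I.
Player III against (B, East): payoffs 5, -5 → best response I.
Mutual best responses: (B, West, I).

(B, West, I)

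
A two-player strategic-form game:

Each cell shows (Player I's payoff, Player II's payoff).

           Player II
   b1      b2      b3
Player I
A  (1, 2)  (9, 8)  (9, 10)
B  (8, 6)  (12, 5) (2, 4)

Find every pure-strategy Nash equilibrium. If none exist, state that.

The pure Nash equilibria are (A, b3); (B, b1).

(A, b1): Player I can switch to B (1 → 8). Not NE.
(A, b2): Player I can switch to B (9 → 12). Not NE.
(A, b3): Player I gets 9, best alternative 2; Player II gets 10, best alternative 8. No profitable deviation — NE.
(B, b1): Player I gets 8, best alternative 1; Player II gets 6, best alternative 5. No profitable deviation — NE.
(B, b2): Player II can switch to b1 (5 → 6). Not NE.
(B, b3): Player I can switch to A (2 → 9). Not NE.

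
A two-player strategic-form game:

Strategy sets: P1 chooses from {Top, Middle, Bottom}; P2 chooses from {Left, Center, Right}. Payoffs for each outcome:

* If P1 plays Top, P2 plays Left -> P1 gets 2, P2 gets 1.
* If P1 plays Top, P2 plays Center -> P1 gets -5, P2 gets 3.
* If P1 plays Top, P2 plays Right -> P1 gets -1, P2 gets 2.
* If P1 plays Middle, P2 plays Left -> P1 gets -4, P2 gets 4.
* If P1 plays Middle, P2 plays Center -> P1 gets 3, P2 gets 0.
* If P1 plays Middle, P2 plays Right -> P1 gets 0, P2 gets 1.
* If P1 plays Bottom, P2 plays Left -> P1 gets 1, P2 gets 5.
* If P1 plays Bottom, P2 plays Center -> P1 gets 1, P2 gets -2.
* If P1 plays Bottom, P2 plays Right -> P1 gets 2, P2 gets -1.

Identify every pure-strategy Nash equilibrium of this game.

No pure-strategy Nash equilibrium.

(Top, Left): P2 can switch to Center (1 → 3). Not NE.
(Top, Center): P1 can switch to Middle (-5 → 3). Not NE.
(Top, Right): P1 can switch to Middle (-1 → 0). Not NE.
(Middle, Left): P1 can switch to Top (-4 → 2). Not NE.
(Middle, Center): P2 can switch to Left (0 → 4). Not NE.
(Middle, Right): P1 can switch to Bottom (0 → 2). Not NE.
(Bottom, Left): P1 can switch to Top (1 → 2). Not NE.
(Bottom, Center): P1 can switch to Middle (1 → 3). Not NE.
(The remaining 1 profile has a profitable deviation by the same check.)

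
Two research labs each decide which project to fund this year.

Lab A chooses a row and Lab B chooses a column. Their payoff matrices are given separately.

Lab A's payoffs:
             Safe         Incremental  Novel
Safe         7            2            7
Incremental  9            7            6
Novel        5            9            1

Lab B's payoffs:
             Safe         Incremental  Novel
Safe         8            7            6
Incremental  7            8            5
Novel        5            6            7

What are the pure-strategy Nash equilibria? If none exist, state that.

none

Lab A against Safe: payoffs 7, 9, 5 → best response Incremental.
Lab A against Incremental: payoffs 2, 7, 9 → best response Novel.
Lab A against Novel: payoffs 7, 6, 1 → best response Safe.
Lab B against Safe: payoffs 8, 7, 6 → best response Safe.
Lab B against Incremental: payoffs 7, 8, 5 → best response Incremental.
Lab B against Novel: payoffs 5, 6, 7 → best response Novel.
No profile is a mutual best response for all players.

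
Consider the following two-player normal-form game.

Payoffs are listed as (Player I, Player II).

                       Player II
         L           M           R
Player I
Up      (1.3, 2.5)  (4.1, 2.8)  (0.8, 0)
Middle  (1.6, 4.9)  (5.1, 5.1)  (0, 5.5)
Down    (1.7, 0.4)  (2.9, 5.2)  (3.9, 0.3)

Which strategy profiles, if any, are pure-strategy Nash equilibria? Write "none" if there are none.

There is no pure-strategy Nash equilibrium.

Mark each player's best response to every combination of opponents' strategies; a profile where every player is best-responding is a pure Nash equilibrium.
Player I against L: payoffs 1.3, 1.6, 1.7 → best response Down.
Player I against M: payoffs 4.1, 5.1, 2.9 → best response Middle.
Player I against R: payoffs 0.8, 0, 3.9 → best response Down.
Player II against Up: payoffs 2.5, 2.8, 0 → best response M.
Player II against Middle: payoffs 4.9, 5.1, 5.5 → best response R.
Player II against Down: payoffs 0.4, 5.2, 0.3 → best response M.
No profile is a mutual best response for all players.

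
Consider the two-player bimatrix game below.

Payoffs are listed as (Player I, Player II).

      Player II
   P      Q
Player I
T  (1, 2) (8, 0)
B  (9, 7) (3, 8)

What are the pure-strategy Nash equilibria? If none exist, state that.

(T, P): Player I can switch to B (1 → 9). Not NE.
(T, Q): Player II can switch to P (0 → 2). Not NE.
(B, P): Player II can switch to Q (7 → 8). Not NE.
(B, Q): Player I can switch to T (3 → 8). Not NE.

none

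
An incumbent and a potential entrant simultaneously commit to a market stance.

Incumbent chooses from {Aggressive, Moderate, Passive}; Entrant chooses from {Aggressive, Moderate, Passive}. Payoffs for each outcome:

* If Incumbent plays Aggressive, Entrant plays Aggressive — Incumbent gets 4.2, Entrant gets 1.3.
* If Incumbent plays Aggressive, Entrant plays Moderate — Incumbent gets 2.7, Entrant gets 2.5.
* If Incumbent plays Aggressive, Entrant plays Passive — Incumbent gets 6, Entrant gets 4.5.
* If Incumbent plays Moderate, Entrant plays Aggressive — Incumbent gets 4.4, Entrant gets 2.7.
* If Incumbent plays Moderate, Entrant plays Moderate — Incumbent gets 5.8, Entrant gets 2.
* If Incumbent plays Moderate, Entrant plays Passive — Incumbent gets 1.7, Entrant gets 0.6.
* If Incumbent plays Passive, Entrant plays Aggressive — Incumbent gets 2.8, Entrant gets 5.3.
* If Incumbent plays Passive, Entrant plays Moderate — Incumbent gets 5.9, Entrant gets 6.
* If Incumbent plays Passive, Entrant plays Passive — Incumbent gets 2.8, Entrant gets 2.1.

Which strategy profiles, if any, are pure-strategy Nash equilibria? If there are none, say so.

(Aggressive, Passive), (Moderate, Aggressive), (Passive, Moderate)

Incumbent against Aggressive: payoffs 4.2, 4.4, 2.8 → best response Moderate.
Incumbent against Moderate: payoffs 2.7, 5.8, 5.9 → best response Passive.
Incumbent against Passive: payoffs 6, 1.7, 2.8 → best response Aggressive.
Entrant against Aggressive: payoffs 1.3, 2.5, 4.5 → best response Passive.
Entrant against Moderate: payoffs 2.7, 2, 0.6 → best response Aggressive.
Entrant against Passive: payoffs 5.3, 6, 2.1 → best response Moderate.
Mutual best responses: (Aggressive, Passive); (Moderate, Aggressive); (Passive, Moderate).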